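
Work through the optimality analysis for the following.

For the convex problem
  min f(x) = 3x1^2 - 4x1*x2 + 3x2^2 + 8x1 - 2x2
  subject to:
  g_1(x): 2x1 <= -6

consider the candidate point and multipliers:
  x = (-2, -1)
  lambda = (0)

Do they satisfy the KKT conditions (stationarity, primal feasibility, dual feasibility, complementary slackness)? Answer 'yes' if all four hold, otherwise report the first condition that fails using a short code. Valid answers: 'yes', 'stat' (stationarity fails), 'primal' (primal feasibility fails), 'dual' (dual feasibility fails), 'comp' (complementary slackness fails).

Gradient of f: grad f(x) = Q x + c = (0, 0)
Constraint values g_i(x) = a_i^T x - b_i:
  g_1((-2, -1)) = 2
Stationarity residual: grad f(x) + sum_i lambda_i a_i = (0, 0)
  -> stationarity OK
Primal feasibility (all g_i <= 0): FAILS
Dual feasibility (all lambda_i >= 0): OK
Complementary slackness (lambda_i * g_i(x) = 0 for all i): OK

Verdict: the first failing condition is primal_feasibility -> primal.

primal


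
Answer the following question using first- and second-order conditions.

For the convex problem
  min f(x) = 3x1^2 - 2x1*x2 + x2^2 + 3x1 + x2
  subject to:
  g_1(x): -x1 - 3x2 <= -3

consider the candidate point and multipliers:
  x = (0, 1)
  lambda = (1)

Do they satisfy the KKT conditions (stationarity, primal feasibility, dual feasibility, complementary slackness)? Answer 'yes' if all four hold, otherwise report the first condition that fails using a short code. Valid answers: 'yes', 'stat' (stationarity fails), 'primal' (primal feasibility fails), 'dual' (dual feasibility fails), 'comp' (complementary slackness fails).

Gradient of f: grad f(x) = Q x + c = (1, 3)
Constraint values g_i(x) = a_i^T x - b_i:
  g_1((0, 1)) = 0
Stationarity residual: grad f(x) + sum_i lambda_i a_i = (0, 0)
  -> stationarity OK
Primal feasibility (all g_i <= 0): OK
Dual feasibility (all lambda_i >= 0): OK
Complementary slackness (lambda_i * g_i(x) = 0 for all i): OK

Verdict: yes, KKT holds.

yes


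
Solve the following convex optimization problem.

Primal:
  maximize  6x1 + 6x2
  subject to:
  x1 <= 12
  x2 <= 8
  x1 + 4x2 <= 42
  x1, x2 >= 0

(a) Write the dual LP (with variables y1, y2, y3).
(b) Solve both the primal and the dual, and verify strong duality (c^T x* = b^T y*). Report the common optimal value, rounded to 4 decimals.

The standard primal-dual pair for 'max c^T x s.t. A x <= b, x >= 0' is:
  Dual:  min b^T y  s.t.  A^T y >= c,  y >= 0.

So the dual LP is:
  minimize  12y1 + 8y2 + 42y3
  subject to:
    y1 + y3 >= 6
    y2 + 4y3 >= 6
    y1, y2, y3 >= 0

Solving the primal: x* = (12, 7.5).
  primal value c^T x* = 117.
Solving the dual: y* = (4.5, 0, 1.5).
  dual value b^T y* = 117.
Strong duality: c^T x* = b^T y*. Confirmed.

117


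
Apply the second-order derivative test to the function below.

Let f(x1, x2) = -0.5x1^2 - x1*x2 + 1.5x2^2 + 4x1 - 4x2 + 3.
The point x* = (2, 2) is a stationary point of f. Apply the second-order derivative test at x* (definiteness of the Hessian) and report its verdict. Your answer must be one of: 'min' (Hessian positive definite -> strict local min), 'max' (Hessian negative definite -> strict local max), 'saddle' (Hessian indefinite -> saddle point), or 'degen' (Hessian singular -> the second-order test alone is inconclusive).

Compute the Hessian H = grad^2 f:
  H = [[-1, -1], [-1, 3]]
Verify stationarity: grad f(x*) = H x* + g = (0, 0).
Eigenvalues of H: -1.2361, 3.2361.
Eigenvalues have mixed signs, so H is indefinite -> x* is a saddle point.

saddle


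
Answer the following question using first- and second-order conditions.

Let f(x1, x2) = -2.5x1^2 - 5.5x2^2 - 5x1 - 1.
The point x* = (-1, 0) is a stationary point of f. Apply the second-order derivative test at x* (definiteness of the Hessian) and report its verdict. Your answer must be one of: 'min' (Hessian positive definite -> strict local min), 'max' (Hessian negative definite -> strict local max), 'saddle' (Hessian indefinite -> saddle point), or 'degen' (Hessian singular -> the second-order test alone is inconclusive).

Compute the Hessian H = grad^2 f:
  H = [[-5, 0], [0, -11]]
Verify stationarity: grad f(x*) = H x* + g = (0, 0).
Eigenvalues of H: -11, -5.
Both eigenvalues < 0, so H is negative definite -> x* is a strict local max.

max


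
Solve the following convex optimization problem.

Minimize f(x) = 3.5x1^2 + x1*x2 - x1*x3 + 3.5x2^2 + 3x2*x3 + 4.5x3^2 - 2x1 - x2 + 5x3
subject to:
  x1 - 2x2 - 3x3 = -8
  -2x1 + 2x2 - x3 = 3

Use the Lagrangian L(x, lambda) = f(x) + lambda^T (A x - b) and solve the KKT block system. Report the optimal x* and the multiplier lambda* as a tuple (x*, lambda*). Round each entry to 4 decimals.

Form the Lagrangian:
  L(x, lambda) = (1/2) x^T Q x + c^T x + lambda^T (A x - b)
Stationarity (grad_x L = 0): Q x + c + A^T lambda = 0.
Primal feasibility: A x = b.

This gives the KKT block system:
  [ Q   A^T ] [ x     ]   [-c ]
  [ A    0  ] [ lambda ] = [ b ]

Solving the linear system:
  x*      = (-0.6234, 1.5795, 1.4059)
  lambda* = (7.46, 0.6347)
  f(x*)   = 32.2362

x* = (-0.6234, 1.5795, 1.4059), lambda* = (7.46, 0.6347)


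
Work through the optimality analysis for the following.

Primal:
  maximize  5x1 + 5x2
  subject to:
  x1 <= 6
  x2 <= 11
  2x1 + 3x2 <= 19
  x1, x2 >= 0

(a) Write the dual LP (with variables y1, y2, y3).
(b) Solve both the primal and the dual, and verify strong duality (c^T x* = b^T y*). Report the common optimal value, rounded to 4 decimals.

The standard primal-dual pair for 'max c^T x s.t. A x <= b, x >= 0' is:
  Dual:  min b^T y  s.t.  A^T y >= c,  y >= 0.

So the dual LP is:
  minimize  6y1 + 11y2 + 19y3
  subject to:
    y1 + 2y3 >= 5
    y2 + 3y3 >= 5
    y1, y2, y3 >= 0

Solving the primal: x* = (6, 2.3333).
  primal value c^T x* = 41.6667.
Solving the dual: y* = (1.6667, 0, 1.6667).
  dual value b^T y* = 41.6667.
Strong duality: c^T x* = b^T y*. Confirmed.

41.6667


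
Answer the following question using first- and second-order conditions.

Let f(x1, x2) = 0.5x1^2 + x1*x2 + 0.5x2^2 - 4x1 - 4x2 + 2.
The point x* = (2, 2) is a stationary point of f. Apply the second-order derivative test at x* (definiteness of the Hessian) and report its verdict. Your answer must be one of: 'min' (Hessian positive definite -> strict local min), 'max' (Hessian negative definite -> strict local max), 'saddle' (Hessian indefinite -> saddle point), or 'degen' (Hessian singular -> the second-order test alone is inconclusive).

Compute the Hessian H = grad^2 f:
  H = [[1, 1], [1, 1]]
Verify stationarity: grad f(x*) = H x* + g = (0, 0).
Eigenvalues of H: 0, 2.
H has a zero eigenvalue (singular; positive semidefinite but not definite), so H is neither positive definite, negative definite, nor indefinite. The second-order test alone is inconclusive -> degen.
(Indeed, f is constant along the null direction of H through x*, so x* is not a strict local extremum.)

degen


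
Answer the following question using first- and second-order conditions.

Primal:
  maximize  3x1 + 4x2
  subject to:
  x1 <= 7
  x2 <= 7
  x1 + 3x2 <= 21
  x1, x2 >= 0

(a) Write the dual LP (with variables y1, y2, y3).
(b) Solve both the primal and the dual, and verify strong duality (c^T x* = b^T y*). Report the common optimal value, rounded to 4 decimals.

The standard primal-dual pair for 'max c^T x s.t. A x <= b, x >= 0' is:
  Dual:  min b^T y  s.t.  A^T y >= c,  y >= 0.

So the dual LP is:
  minimize  7y1 + 7y2 + 21y3
  subject to:
    y1 + y3 >= 3
    y2 + 3y3 >= 4
    y1, y2, y3 >= 0

Solving the primal: x* = (7, 4.6667).
  primal value c^T x* = 39.6667.
Solving the dual: y* = (1.6667, 0, 1.3333).
  dual value b^T y* = 39.6667.
Strong duality: c^T x* = b^T y*. Confirmed.

39.6667


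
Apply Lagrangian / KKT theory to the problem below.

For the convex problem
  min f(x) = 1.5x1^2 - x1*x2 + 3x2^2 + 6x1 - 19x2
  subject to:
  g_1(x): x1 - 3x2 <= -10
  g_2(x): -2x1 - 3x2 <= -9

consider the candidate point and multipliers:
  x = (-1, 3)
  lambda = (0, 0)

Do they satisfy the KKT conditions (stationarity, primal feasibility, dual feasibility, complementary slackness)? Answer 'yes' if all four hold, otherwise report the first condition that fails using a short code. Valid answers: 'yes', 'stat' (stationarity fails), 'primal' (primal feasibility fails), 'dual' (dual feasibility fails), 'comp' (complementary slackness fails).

Gradient of f: grad f(x) = Q x + c = (0, 0)
Constraint values g_i(x) = a_i^T x - b_i:
  g_1((-1, 3)) = 0
  g_2((-1, 3)) = 2
Stationarity residual: grad f(x) + sum_i lambda_i a_i = (0, 0)
  -> stationarity OK
Primal feasibility (all g_i <= 0): FAILS
Dual feasibility (all lambda_i >= 0): OK
Complementary slackness (lambda_i * g_i(x) = 0 for all i): OK

Verdict: the first failing condition is primal_feasibility -> primal.

primal


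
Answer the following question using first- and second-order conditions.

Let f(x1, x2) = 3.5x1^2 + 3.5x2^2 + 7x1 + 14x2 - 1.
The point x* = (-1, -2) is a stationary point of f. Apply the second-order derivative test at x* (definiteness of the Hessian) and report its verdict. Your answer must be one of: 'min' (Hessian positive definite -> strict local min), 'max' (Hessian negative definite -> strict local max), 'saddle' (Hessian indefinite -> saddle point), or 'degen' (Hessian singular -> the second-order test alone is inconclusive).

Compute the Hessian H = grad^2 f:
  H = [[7, 0], [0, 7]]
Verify stationarity: grad f(x*) = H x* + g = (0, 0).
Eigenvalues of H: 7, 7.
Both eigenvalues > 0, so H is positive definite -> x* is a strict local min.

min


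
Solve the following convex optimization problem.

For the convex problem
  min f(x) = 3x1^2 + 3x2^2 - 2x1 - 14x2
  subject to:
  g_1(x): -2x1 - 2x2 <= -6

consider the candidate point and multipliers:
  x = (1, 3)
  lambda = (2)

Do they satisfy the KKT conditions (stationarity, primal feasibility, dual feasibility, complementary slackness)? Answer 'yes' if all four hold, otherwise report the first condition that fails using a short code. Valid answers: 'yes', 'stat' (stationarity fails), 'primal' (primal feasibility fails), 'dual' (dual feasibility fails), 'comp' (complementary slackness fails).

Gradient of f: grad f(x) = Q x + c = (4, 4)
Constraint values g_i(x) = a_i^T x - b_i:
  g_1((1, 3)) = -2
Stationarity residual: grad f(x) + sum_i lambda_i a_i = (0, 0)
  -> stationarity OK
Primal feasibility (all g_i <= 0): OK
Dual feasibility (all lambda_i >= 0): OK
Complementary slackness (lambda_i * g_i(x) = 0 for all i): FAILS

Verdict: the first failing condition is complementary_slackness -> comp.

comp


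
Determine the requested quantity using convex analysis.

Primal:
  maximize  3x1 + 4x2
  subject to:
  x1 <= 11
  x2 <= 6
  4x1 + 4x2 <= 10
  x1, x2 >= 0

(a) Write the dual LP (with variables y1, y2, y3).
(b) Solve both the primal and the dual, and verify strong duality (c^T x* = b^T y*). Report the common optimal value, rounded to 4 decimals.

The standard primal-dual pair for 'max c^T x s.t. A x <= b, x >= 0' is:
  Dual:  min b^T y  s.t.  A^T y >= c,  y >= 0.

So the dual LP is:
  minimize  11y1 + 6y2 + 10y3
  subject to:
    y1 + 4y3 >= 3
    y2 + 4y3 >= 4
    y1, y2, y3 >= 0

Solving the primal: x* = (0, 2.5).
  primal value c^T x* = 10.
Solving the dual: y* = (0, 0, 1).
  dual value b^T y* = 10.
Strong duality: c^T x* = b^T y*. Confirmed.

10


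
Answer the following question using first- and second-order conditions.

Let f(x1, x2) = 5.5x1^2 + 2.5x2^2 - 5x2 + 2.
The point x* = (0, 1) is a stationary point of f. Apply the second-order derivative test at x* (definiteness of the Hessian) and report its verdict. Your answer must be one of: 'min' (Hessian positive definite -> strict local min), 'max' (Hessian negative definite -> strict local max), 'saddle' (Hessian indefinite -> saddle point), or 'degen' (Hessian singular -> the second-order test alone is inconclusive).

Compute the Hessian H = grad^2 f:
  H = [[11, 0], [0, 5]]
Verify stationarity: grad f(x*) = H x* + g = (0, 0).
Eigenvalues of H: 5, 11.
Both eigenvalues > 0, so H is positive definite -> x* is a strict local min.

min


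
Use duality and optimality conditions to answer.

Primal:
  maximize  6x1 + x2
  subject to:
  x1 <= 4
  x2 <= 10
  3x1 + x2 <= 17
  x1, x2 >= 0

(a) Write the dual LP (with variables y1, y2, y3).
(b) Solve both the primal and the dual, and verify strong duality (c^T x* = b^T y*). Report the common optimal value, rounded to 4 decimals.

The standard primal-dual pair for 'max c^T x s.t. A x <= b, x >= 0' is:
  Dual:  min b^T y  s.t.  A^T y >= c,  y >= 0.

So the dual LP is:
  minimize  4y1 + 10y2 + 17y3
  subject to:
    y1 + 3y3 >= 6
    y2 + y3 >= 1
    y1, y2, y3 >= 0

Solving the primal: x* = (4, 5).
  primal value c^T x* = 29.
Solving the dual: y* = (3, 0, 1).
  dual value b^T y* = 29.
Strong duality: c^T x* = b^T y*. Confirmed.

29


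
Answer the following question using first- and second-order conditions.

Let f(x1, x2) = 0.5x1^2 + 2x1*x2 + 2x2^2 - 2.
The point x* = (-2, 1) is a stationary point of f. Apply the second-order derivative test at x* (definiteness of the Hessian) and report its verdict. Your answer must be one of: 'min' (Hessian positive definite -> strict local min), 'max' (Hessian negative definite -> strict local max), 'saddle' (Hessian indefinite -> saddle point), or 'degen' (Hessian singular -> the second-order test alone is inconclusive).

Compute the Hessian H = grad^2 f:
  H = [[1, 2], [2, 4]]
Verify stationarity: grad f(x*) = H x* + g = (0, 0).
Eigenvalues of H: 0, 5.
H has a zero eigenvalue (singular; positive semidefinite but not definite), so H is neither positive definite, negative definite, nor indefinite. The second-order test alone is inconclusive -> degen.
(Indeed, f is constant along the null direction of H through x*, so x* is not a strict local extremum.)

degen


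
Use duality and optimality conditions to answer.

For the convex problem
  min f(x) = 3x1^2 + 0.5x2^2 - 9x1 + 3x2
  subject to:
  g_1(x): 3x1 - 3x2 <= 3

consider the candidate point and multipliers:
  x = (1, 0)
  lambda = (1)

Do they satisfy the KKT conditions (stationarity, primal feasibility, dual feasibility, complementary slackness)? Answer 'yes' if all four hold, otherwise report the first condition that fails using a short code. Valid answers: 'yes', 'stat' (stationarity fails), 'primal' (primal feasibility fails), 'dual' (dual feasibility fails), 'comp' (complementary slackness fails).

Gradient of f: grad f(x) = Q x + c = (-3, 3)
Constraint values g_i(x) = a_i^T x - b_i:
  g_1((1, 0)) = 0
Stationarity residual: grad f(x) + sum_i lambda_i a_i = (0, 0)
  -> stationarity OK
Primal feasibility (all g_i <= 0): OK
Dual feasibility (all lambda_i >= 0): OK
Complementary slackness (lambda_i * g_i(x) = 0 for all i): OK

Verdict: yes, KKT holds.

yes


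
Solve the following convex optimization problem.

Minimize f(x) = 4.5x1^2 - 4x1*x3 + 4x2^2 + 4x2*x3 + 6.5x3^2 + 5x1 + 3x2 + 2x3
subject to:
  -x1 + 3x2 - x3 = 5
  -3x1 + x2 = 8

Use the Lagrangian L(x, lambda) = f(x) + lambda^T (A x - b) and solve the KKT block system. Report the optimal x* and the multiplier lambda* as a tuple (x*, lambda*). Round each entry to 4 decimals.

Form the Lagrangian:
  L(x, lambda) = (1/2) x^T Q x + c^T x + lambda^T (A x - b)
Stationarity (grad_x L = 0): Q x + c + A^T lambda = 0.
Primal feasibility: A x = b.

This gives the KKT block system:
  [ Q   A^T ] [ x     ]   [-c ]
  [ A    0  ] [ lambda ] = [ b ]

Solving the linear system:
  x*      = (-2.5034, 0.4899, -1.0269)
  lambda* = (0.6234, -4.682)
  f(x*)   = 10.6191

x* = (-2.5034, 0.4899, -1.0269), lambda* = (0.6234, -4.682)


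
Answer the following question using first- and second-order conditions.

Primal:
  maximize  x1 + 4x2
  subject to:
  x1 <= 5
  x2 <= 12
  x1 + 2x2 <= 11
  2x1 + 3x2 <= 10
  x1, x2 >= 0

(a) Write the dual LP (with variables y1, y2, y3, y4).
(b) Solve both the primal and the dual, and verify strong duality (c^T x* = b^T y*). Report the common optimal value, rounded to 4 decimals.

The standard primal-dual pair for 'max c^T x s.t. A x <= b, x >= 0' is:
  Dual:  min b^T y  s.t.  A^T y >= c,  y >= 0.

So the dual LP is:
  minimize  5y1 + 12y2 + 11y3 + 10y4
  subject to:
    y1 + y3 + 2y4 >= 1
    y2 + 2y3 + 3y4 >= 4
    y1, y2, y3, y4 >= 0

Solving the primal: x* = (0, 3.3333).
  primal value c^T x* = 13.3333.
Solving the dual: y* = (0, 0, 0, 1.3333).
  dual value b^T y* = 13.3333.
Strong duality: c^T x* = b^T y*. Confirmed.

13.3333


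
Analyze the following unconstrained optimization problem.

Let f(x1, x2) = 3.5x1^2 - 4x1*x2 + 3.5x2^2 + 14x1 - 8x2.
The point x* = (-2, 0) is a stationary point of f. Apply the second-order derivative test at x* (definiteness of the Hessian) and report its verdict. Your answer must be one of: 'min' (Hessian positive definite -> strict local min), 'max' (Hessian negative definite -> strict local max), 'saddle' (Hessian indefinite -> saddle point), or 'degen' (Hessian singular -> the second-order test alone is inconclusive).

Compute the Hessian H = grad^2 f:
  H = [[7, -4], [-4, 7]]
Verify stationarity: grad f(x*) = H x* + g = (0, 0).
Eigenvalues of H: 3, 11.
Both eigenvalues > 0, so H is positive definite -> x* is a strict local min.

min


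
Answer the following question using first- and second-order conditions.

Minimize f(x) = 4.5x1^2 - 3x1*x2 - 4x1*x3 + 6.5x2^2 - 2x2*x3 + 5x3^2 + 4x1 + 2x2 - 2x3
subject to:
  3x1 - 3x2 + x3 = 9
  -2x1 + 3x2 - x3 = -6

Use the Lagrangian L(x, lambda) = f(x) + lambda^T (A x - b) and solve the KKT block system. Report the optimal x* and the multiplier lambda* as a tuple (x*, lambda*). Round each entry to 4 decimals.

Form the Lagrangian:
  L(x, lambda) = (1/2) x^T Q x + c^T x + lambda^T (A x - b)
Stationarity (grad_x L = 0): Q x + c + A^T lambda = 0.
Primal feasibility: A x = b.

This gives the KKT block system:
  [ Q   A^T ] [ x     ]   [-c ]
  [ A    0  ] [ lambda ] = [ b ]

Solving the linear system:
  x*      = (3, 0.5385, 1.6154)
  lambda* = (-20.7692, -19.6923)
  f(x*)   = 39.3077

x* = (3, 0.5385, 1.6154), lambda* = (-20.7692, -19.6923)


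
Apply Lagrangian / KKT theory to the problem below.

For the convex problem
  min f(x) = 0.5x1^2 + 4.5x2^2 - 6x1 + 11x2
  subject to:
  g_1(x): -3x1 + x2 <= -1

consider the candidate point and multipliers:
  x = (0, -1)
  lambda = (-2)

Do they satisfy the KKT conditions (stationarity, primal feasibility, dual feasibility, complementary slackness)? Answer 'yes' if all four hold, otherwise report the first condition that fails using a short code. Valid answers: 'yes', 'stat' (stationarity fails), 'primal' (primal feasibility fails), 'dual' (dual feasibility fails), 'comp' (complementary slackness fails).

Gradient of f: grad f(x) = Q x + c = (-6, 2)
Constraint values g_i(x) = a_i^T x - b_i:
  g_1((0, -1)) = 0
Stationarity residual: grad f(x) + sum_i lambda_i a_i = (0, 0)
  -> stationarity OK
Primal feasibility (all g_i <= 0): OK
Dual feasibility (all lambda_i >= 0): FAILS
Complementary slackness (lambda_i * g_i(x) = 0 for all i): OK

Verdict: the first failing condition is dual_feasibility -> dual.

dual


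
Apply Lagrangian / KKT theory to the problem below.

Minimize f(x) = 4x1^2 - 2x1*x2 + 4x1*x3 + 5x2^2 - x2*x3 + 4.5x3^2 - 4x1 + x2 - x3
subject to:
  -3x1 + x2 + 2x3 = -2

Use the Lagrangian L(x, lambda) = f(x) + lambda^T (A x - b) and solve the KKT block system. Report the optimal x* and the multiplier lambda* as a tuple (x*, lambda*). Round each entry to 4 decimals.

Form the Lagrangian:
  L(x, lambda) = (1/2) x^T Q x + c^T x + lambda^T (A x - b)
Stationarity (grad_x L = 0): Q x + c + A^T lambda = 0.
Primal feasibility: A x = b.

This gives the KKT block system:
  [ Q   A^T ] [ x     ]   [-c ]
  [ A    0  ] [ lambda ] = [ b ]

Solving the linear system:
  x*      = (0.5714, 0, -0.1429)
  lambda* = (0)
  f(x*)   = -1.0714

x* = (0.5714, 0, -0.1429), lambda* = (0)


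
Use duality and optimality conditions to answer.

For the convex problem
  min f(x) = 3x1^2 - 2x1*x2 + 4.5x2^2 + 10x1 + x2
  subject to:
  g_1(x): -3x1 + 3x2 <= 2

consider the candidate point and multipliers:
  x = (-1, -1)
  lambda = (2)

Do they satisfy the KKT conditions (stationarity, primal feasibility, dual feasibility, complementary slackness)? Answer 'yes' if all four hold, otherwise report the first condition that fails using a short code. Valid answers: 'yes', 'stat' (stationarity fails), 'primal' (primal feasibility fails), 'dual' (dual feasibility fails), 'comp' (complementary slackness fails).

Gradient of f: grad f(x) = Q x + c = (6, -6)
Constraint values g_i(x) = a_i^T x - b_i:
  g_1((-1, -1)) = -2
Stationarity residual: grad f(x) + sum_i lambda_i a_i = (0, 0)
  -> stationarity OK
Primal feasibility (all g_i <= 0): OK
Dual feasibility (all lambda_i >= 0): OK
Complementary slackness (lambda_i * g_i(x) = 0 for all i): FAILS

Verdict: the first failing condition is complementary_slackness -> comp.

comp


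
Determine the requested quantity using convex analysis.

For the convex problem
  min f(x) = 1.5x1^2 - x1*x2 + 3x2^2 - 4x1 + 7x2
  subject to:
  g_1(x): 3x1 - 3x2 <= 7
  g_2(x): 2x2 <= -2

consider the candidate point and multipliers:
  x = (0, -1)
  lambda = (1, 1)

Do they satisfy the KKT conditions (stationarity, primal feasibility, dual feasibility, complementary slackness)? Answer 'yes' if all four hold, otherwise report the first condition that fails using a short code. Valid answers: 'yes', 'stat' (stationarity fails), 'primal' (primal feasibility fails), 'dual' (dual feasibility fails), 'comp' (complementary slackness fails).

Gradient of f: grad f(x) = Q x + c = (-3, 1)
Constraint values g_i(x) = a_i^T x - b_i:
  g_1((0, -1)) = -4
  g_2((0, -1)) = 0
Stationarity residual: grad f(x) + sum_i lambda_i a_i = (0, 0)
  -> stationarity OK
Primal feasibility (all g_i <= 0): OK
Dual feasibility (all lambda_i >= 0): OK
Complementary slackness (lambda_i * g_i(x) = 0 for all i): FAILS

Verdict: the first failing condition is complementary_slackness -> comp.

comp


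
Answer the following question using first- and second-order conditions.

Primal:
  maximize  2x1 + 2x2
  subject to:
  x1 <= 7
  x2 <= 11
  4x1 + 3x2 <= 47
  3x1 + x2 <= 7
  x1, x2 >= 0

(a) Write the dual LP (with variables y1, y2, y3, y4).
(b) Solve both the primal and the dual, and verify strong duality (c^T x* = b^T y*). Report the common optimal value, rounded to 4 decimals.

The standard primal-dual pair for 'max c^T x s.t. A x <= b, x >= 0' is:
  Dual:  min b^T y  s.t.  A^T y >= c,  y >= 0.

So the dual LP is:
  minimize  7y1 + 11y2 + 47y3 + 7y4
  subject to:
    y1 + 4y3 + 3y4 >= 2
    y2 + 3y3 + y4 >= 2
    y1, y2, y3, y4 >= 0

Solving the primal: x* = (0, 7).
  primal value c^T x* = 14.
Solving the dual: y* = (0, 0, 0, 2).
  dual value b^T y* = 14.
Strong duality: c^T x* = b^T y*. Confirmed.

14


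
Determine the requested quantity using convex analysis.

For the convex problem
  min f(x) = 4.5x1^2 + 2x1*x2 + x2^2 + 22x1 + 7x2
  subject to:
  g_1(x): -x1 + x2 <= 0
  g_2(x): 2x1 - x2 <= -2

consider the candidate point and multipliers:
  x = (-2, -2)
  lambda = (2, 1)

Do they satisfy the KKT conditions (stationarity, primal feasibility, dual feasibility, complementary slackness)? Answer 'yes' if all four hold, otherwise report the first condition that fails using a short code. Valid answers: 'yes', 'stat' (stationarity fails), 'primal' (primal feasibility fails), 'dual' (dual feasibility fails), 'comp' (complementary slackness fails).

Gradient of f: grad f(x) = Q x + c = (0, -1)
Constraint values g_i(x) = a_i^T x - b_i:
  g_1((-2, -2)) = 0
  g_2((-2, -2)) = 0
Stationarity residual: grad f(x) + sum_i lambda_i a_i = (0, 0)
  -> stationarity OK
Primal feasibility (all g_i <= 0): OK
Dual feasibility (all lambda_i >= 0): OK
Complementary slackness (lambda_i * g_i(x) = 0 for all i): OK

Verdict: yes, KKT holds.

yes


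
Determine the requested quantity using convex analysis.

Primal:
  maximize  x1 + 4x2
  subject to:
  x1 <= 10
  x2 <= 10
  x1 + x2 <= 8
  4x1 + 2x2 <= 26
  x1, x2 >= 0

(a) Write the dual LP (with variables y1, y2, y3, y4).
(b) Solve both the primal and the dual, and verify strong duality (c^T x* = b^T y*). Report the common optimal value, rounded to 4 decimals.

The standard primal-dual pair for 'max c^T x s.t. A x <= b, x >= 0' is:
  Dual:  min b^T y  s.t.  A^T y >= c,  y >= 0.

So the dual LP is:
  minimize  10y1 + 10y2 + 8y3 + 26y4
  subject to:
    y1 + y3 + 4y4 >= 1
    y2 + y3 + 2y4 >= 4
    y1, y2, y3, y4 >= 0

Solving the primal: x* = (0, 8).
  primal value c^T x* = 32.
Solving the dual: y* = (0, 0, 4, 0).
  dual value b^T y* = 32.
Strong duality: c^T x* = b^T y*. Confirmed.

32


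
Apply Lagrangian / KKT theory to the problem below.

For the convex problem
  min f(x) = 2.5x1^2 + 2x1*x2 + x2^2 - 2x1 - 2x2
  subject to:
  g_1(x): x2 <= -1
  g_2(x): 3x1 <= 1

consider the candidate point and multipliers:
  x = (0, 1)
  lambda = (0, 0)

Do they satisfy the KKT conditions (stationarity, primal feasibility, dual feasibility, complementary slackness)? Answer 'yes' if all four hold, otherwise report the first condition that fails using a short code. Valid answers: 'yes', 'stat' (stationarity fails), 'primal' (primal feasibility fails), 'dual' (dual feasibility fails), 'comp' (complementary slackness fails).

Gradient of f: grad f(x) = Q x + c = (0, 0)
Constraint values g_i(x) = a_i^T x - b_i:
  g_1((0, 1)) = 2
  g_2((0, 1)) = -1
Stationarity residual: grad f(x) + sum_i lambda_i a_i = (0, 0)
  -> stationarity OK
Primal feasibility (all g_i <= 0): FAILS
Dual feasibility (all lambda_i >= 0): OK
Complementary slackness (lambda_i * g_i(x) = 0 for all i): OK

Verdict: the first failing condition is primal_feasibility -> primal.

primal


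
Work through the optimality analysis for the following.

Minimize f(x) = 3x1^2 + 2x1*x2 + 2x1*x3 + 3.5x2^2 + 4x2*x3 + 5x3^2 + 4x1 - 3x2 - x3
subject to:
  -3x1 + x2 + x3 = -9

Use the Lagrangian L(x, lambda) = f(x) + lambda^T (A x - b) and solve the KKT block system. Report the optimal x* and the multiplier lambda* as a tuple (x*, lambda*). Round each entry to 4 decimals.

Form the Lagrangian:
  L(x, lambda) = (1/2) x^T Q x + c^T x + lambda^T (A x - b)
Stationarity (grad_x L = 0): Q x + c + A^T lambda = 0.
Primal feasibility: A x = b.

This gives the KKT block system:
  [ Q   A^T ] [ x     ]   [-c ]
  [ A    0  ] [ lambda ] = [ b ]

Solving the linear system:
  x*      = (2.5417, -0.6944, -0.6806)
  lambda* = (5.5)
  f(x*)   = 31.2153

x* = (2.5417, -0.6944, -0.6806), lambda* = (5.5)


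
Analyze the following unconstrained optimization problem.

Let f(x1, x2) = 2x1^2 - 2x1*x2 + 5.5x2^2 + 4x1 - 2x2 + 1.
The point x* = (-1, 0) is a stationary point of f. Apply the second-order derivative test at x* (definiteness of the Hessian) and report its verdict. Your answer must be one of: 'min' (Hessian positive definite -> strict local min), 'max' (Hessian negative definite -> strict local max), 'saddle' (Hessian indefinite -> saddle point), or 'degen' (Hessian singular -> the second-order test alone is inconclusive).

Compute the Hessian H = grad^2 f:
  H = [[4, -2], [-2, 11]]
Verify stationarity: grad f(x*) = H x* + g = (0, 0).
Eigenvalues of H: 3.4689, 11.5311.
Both eigenvalues > 0, so H is positive definite -> x* is a strict local min.

min


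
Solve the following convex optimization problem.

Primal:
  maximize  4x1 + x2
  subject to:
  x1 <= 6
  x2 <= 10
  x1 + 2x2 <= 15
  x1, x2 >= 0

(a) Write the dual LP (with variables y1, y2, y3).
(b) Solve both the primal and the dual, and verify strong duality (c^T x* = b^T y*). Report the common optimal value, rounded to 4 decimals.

The standard primal-dual pair for 'max c^T x s.t. A x <= b, x >= 0' is:
  Dual:  min b^T y  s.t.  A^T y >= c,  y >= 0.

So the dual LP is:
  minimize  6y1 + 10y2 + 15y3
  subject to:
    y1 + y3 >= 4
    y2 + 2y3 >= 1
    y1, y2, y3 >= 0

Solving the primal: x* = (6, 4.5).
  primal value c^T x* = 28.5.
Solving the dual: y* = (3.5, 0, 0.5).
  dual value b^T y* = 28.5.
Strong duality: c^T x* = b^T y*. Confirmed.

28.5


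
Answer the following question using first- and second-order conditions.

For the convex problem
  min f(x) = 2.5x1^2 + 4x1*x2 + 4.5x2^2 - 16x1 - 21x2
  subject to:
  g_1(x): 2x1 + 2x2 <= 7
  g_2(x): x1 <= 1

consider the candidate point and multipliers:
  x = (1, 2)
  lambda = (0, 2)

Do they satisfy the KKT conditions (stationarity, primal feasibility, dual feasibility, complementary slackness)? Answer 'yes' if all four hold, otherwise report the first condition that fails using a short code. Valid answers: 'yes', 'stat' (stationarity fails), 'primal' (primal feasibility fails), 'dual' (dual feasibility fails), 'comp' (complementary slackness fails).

Gradient of f: grad f(x) = Q x + c = (-3, 1)
Constraint values g_i(x) = a_i^T x - b_i:
  g_1((1, 2)) = -1
  g_2((1, 2)) = 0
Stationarity residual: grad f(x) + sum_i lambda_i a_i = (-1, 1)
  -> stationarity FAILS
Primal feasibility (all g_i <= 0): OK
Dual feasibility (all lambda_i >= 0): OK
Complementary slackness (lambda_i * g_i(x) = 0 for all i): OK

Verdict: the first failing condition is stationarity -> stat.

stat


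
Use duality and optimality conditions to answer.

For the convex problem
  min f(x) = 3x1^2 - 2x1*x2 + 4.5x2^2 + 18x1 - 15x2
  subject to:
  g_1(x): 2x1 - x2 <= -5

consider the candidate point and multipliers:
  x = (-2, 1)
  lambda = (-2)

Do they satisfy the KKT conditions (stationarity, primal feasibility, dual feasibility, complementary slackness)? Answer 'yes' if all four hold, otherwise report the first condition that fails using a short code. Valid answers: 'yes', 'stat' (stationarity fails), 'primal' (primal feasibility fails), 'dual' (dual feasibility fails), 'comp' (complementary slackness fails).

Gradient of f: grad f(x) = Q x + c = (4, -2)
Constraint values g_i(x) = a_i^T x - b_i:
  g_1((-2, 1)) = 0
Stationarity residual: grad f(x) + sum_i lambda_i a_i = (0, 0)
  -> stationarity OK
Primal feasibility (all g_i <= 0): OK
Dual feasibility (all lambda_i >= 0): FAILS
Complementary slackness (lambda_i * g_i(x) = 0 for all i): OK

Verdict: the first failing condition is dual_feasibility -> dual.

dual


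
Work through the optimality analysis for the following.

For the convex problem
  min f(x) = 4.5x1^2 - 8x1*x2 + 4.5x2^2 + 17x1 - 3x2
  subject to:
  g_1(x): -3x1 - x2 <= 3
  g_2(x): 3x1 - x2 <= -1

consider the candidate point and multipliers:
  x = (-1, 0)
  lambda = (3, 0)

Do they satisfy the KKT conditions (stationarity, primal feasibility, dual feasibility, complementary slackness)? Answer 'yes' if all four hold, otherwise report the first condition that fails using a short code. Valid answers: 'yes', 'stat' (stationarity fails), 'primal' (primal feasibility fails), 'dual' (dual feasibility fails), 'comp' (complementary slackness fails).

Gradient of f: grad f(x) = Q x + c = (8, 5)
Constraint values g_i(x) = a_i^T x - b_i:
  g_1((-1, 0)) = 0
  g_2((-1, 0)) = -2
Stationarity residual: grad f(x) + sum_i lambda_i a_i = (-1, 2)
  -> stationarity FAILS
Primal feasibility (all g_i <= 0): OK
Dual feasibility (all lambda_i >= 0): OK
Complementary slackness (lambda_i * g_i(x) = 0 for all i): OK

Verdict: the first failing condition is stationarity -> stat.

stat


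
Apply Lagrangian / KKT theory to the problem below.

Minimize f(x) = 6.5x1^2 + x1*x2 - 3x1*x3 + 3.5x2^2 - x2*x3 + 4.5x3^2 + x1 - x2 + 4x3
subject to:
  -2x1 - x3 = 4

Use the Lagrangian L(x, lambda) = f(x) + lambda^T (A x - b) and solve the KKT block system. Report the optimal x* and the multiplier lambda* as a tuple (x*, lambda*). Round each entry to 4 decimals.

Form the Lagrangian:
  L(x, lambda) = (1/2) x^T Q x + c^T x + lambda^T (A x - b)
Stationarity (grad_x L = 0): Q x + c + A^T lambda = 0.
Primal feasibility: A x = b.

This gives the KKT block system:
  [ Q   A^T ] [ x     ]   [-c ]
  [ A    0  ] [ lambda ] = [ b ]

Solving the linear system:
  x*      = (-1.2679, 0.1148, -1.4641)
  lambda* = (-5.488)
  f(x*)   = 7.3565

x* = (-1.2679, 0.1148, -1.4641), lambda* = (-5.488)


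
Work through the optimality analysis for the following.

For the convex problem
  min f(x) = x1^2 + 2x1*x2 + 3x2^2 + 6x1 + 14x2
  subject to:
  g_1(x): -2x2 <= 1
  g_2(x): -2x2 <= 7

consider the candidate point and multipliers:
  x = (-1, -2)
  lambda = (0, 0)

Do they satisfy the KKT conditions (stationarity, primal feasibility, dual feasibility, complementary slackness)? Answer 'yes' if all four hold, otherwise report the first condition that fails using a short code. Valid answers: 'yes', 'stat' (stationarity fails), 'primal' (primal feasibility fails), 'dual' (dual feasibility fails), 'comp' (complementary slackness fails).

Gradient of f: grad f(x) = Q x + c = (0, 0)
Constraint values g_i(x) = a_i^T x - b_i:
  g_1((-1, -2)) = 3
  g_2((-1, -2)) = -3
Stationarity residual: grad f(x) + sum_i lambda_i a_i = (0, 0)
  -> stationarity OK
Primal feasibility (all g_i <= 0): FAILS
Dual feasibility (all lambda_i >= 0): OK
Complementary slackness (lambda_i * g_i(x) = 0 for all i): OK

Verdict: the first failing condition is primal_feasibility -> primal.

primal


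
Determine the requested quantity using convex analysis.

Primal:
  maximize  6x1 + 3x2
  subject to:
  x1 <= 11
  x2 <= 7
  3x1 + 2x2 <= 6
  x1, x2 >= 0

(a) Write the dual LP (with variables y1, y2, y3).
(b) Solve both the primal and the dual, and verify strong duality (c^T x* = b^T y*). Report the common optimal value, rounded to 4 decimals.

The standard primal-dual pair for 'max c^T x s.t. A x <= b, x >= 0' is:
  Dual:  min b^T y  s.t.  A^T y >= c,  y >= 0.

So the dual LP is:
  minimize  11y1 + 7y2 + 6y3
  subject to:
    y1 + 3y3 >= 6
    y2 + 2y3 >= 3
    y1, y2, y3 >= 0

Solving the primal: x* = (2, 0).
  primal value c^T x* = 12.
Solving the dual: y* = (0, 0, 2).
  dual value b^T y* = 12.
Strong duality: c^T x* = b^T y*. Confirmed.

12


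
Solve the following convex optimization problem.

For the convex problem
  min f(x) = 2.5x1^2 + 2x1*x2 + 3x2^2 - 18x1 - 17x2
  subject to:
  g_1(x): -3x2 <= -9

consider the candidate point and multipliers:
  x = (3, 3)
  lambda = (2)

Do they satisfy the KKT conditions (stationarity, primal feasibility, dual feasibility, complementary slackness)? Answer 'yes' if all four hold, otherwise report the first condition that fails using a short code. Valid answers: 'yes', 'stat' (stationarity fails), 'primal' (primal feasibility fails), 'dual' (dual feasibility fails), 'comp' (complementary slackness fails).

Gradient of f: grad f(x) = Q x + c = (3, 7)
Constraint values g_i(x) = a_i^T x - b_i:
  g_1((3, 3)) = 0
Stationarity residual: grad f(x) + sum_i lambda_i a_i = (3, 1)
  -> stationarity FAILS
Primal feasibility (all g_i <= 0): OK
Dual feasibility (all lambda_i >= 0): OK
Complementary slackness (lambda_i * g_i(x) = 0 for all i): OK

Verdict: the first failing condition is stationarity -> stat.

stat


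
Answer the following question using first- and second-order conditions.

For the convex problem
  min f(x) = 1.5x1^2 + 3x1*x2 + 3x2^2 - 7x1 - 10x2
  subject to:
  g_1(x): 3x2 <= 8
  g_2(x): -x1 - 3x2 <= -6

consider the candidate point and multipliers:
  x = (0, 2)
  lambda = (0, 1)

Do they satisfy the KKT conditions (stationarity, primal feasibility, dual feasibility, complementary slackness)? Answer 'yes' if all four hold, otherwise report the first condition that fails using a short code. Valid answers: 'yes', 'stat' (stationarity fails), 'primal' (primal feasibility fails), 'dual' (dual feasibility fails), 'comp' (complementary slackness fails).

Gradient of f: grad f(x) = Q x + c = (-1, 2)
Constraint values g_i(x) = a_i^T x - b_i:
  g_1((0, 2)) = -2
  g_2((0, 2)) = 0
Stationarity residual: grad f(x) + sum_i lambda_i a_i = (-2, -1)
  -> stationarity FAILS
Primal feasibility (all g_i <= 0): OK
Dual feasibility (all lambda_i >= 0): OK
Complementary slackness (lambda_i * g_i(x) = 0 for all i): OK

Verdict: the first failing condition is stationarity -> stat.

stat


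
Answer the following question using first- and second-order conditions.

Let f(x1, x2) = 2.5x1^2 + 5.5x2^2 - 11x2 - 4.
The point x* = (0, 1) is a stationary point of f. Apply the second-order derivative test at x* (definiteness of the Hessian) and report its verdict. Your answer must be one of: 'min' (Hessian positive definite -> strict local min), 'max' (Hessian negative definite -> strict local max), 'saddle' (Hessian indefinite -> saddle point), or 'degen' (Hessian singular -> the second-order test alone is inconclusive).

Compute the Hessian H = grad^2 f:
  H = [[5, 0], [0, 11]]
Verify stationarity: grad f(x*) = H x* + g = (0, 0).
Eigenvalues of H: 5, 11.
Both eigenvalues > 0, so H is positive definite -> x* is a strict local min.

min


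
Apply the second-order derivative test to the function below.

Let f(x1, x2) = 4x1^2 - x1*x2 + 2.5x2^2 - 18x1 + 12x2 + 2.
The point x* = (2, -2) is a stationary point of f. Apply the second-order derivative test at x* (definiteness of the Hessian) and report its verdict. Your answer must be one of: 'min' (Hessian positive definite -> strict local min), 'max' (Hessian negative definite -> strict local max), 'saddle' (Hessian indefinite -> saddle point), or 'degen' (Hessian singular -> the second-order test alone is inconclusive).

Compute the Hessian H = grad^2 f:
  H = [[8, -1], [-1, 5]]
Verify stationarity: grad f(x*) = H x* + g = (0, 0).
Eigenvalues of H: 4.6972, 8.3028.
Both eigenvalues > 0, so H is positive definite -> x* is a strict local min.

min


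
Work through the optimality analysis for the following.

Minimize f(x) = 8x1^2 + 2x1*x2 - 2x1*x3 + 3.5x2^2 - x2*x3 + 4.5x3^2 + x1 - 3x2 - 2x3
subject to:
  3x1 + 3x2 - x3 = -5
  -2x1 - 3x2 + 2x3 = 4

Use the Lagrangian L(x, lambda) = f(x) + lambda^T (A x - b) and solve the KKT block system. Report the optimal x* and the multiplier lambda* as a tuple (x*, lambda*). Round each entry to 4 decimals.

Form the Lagrangian:
  L(x, lambda) = (1/2) x^T Q x + c^T x + lambda^T (A x - b)
Stationarity (grad_x L = 0): Q x + c + A^T lambda = 0.
Primal feasibility: A x = b.

This gives the KKT block system:
  [ Q   A^T ] [ x     ]   [-c ]
  [ A    0  ] [ lambda ] = [ b ]

Solving the linear system:
  x*      = (-0.8771, -0.8306, -0.1229)
  lambda* = (7.485, 4.0033)
  f(x*)   = 11.6362

x* = (-0.8771, -0.8306, -0.1229), lambda* = (7.485, 4.0033)


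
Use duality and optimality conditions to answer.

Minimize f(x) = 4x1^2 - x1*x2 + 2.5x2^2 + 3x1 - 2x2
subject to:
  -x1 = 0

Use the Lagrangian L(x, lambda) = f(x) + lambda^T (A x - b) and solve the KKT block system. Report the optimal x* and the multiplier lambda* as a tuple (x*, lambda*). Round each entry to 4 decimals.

Form the Lagrangian:
  L(x, lambda) = (1/2) x^T Q x + c^T x + lambda^T (A x - b)
Stationarity (grad_x L = 0): Q x + c + A^T lambda = 0.
Primal feasibility: A x = b.

This gives the KKT block system:
  [ Q   A^T ] [ x     ]   [-c ]
  [ A    0  ] [ lambda ] = [ b ]

Solving the linear system:
  x*      = (0, 0.4)
  lambda* = (2.6)
  f(x*)   = -0.4

x* = (0, 0.4), lambda* = (2.6)


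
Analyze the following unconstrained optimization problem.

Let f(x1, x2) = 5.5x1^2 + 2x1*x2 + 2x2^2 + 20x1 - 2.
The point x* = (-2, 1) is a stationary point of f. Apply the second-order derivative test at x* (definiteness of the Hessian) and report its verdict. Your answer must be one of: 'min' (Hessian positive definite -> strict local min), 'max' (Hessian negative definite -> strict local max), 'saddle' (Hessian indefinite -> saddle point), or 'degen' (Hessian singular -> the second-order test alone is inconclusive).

Compute the Hessian H = grad^2 f:
  H = [[11, 2], [2, 4]]
Verify stationarity: grad f(x*) = H x* + g = (0, 0).
Eigenvalues of H: 3.4689, 11.5311.
Both eigenvalues > 0, so H is positive definite -> x* is a strict local min.

min


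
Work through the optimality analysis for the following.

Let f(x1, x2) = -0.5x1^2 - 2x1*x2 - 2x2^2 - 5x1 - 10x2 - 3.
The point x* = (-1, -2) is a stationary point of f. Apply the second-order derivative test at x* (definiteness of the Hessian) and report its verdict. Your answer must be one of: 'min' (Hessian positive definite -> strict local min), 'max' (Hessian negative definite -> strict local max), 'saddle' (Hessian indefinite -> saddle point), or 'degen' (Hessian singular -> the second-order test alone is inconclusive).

Compute the Hessian H = grad^2 f:
  H = [[-1, -2], [-2, -4]]
Verify stationarity: grad f(x*) = H x* + g = (0, 0).
Eigenvalues of H: -5, 0.
H has a zero eigenvalue (singular; negative semidefinite but not definite), so H is neither positive definite, negative definite, nor indefinite. The second-order test alone is inconclusive -> degen.
(Indeed, f is constant along the null direction of H through x*, so x* is not a strict local extremum.)

degen
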